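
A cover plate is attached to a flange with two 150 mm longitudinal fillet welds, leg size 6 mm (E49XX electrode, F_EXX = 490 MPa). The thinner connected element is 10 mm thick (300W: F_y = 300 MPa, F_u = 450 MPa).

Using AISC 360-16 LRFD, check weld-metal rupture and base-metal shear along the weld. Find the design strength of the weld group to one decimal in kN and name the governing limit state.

280.6 kN (weld metal governs)

Weld metal: throat = 0.707×6 = 4.242 mm, L = 2×150 = 300 mm. φR_n = 0.75 × 0.6 × 490 × 4.242 × 300 = 280.6 kN.
Base metal shear (10 mm plate): yield φR_n = 1.0×0.6×300×10×300 = 540.0 kN; rupture φR_n = 0.75×0.6×450×10×300 = 607.5 kN; take 540.0 kN (yield).
Governing: min(280.6, 540.0) = 280.6 kN → weld metal.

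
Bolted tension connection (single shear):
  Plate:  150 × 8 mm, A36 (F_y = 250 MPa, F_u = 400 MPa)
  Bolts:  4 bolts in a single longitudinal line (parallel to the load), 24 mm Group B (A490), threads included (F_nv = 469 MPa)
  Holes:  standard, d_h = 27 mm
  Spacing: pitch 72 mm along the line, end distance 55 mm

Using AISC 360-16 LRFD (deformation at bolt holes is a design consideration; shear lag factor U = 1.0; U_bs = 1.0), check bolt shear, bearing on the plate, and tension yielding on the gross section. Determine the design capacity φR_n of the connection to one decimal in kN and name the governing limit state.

Bolt shear: A_b = π(24)²/4 = 452.39 mm². φR_n = 0.75 × 469 × 452.39 × 4 × 1 = 636.5 kN.
Bearing (8 mm plate, F_u = 400 MPa): end bolts L_c = 55 − 27/2 = 41.5, R_n = min(1.2×41.5×8×400, 2.4×24×8×400) = 159.36 kN/bolt; interior L_c = 72 − 27 = 45, R_n = 172.8 kN/bolt. φR_n = 0.75 × (1×159.36 + 3×172.8) = 508.3 kN.
Tension yield (gross): A_g = 150×8 = 1200 mm². φR_n = 0.90 × 250 × 1200 = 270.0 kN.
Governing: min(636.5, 508.3, 270.0) = 270.0 kN → gross-section yield.

270.0 kN (gross-section yield governs)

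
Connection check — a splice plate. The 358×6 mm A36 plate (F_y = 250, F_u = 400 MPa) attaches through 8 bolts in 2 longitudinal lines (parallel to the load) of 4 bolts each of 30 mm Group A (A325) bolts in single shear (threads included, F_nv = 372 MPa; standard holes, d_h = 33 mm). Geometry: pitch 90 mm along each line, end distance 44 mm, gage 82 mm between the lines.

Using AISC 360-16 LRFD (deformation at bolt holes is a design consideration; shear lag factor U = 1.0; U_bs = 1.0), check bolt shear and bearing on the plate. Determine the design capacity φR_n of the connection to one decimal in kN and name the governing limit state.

857.5 kN (bearing governs)

Bolt shear: A_b = π(30)²/4 = 706.86 mm². φR_n = 0.75 × 372 × 706.86 × 8 × 1 = 1577.7 kN.
Bearing (6 mm plate, F_u = 400 MPa): end bolts L_c = 44 − 33/2 = 27.5, R_n = min(1.2×27.5×6×400, 2.4×30×6×400) = 79.2 kN/bolt; interior L_c = 90 − 33 = 57, R_n = 164.16 kN/bolt. φR_n = 0.75 × (2×79.2 + 6×164.16) = 857.5 kN.
Governing: min(1577.7, 857.5) = 857.5 kN → bearing.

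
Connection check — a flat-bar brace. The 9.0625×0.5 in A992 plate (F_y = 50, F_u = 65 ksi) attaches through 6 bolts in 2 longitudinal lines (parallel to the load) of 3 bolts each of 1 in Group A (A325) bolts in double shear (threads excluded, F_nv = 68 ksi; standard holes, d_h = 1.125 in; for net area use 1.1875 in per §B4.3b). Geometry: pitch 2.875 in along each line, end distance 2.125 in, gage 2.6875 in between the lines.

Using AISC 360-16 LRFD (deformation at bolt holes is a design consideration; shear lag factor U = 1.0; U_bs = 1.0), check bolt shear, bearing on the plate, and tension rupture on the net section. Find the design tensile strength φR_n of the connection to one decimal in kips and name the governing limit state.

163.0 kips (net-section rupture governs)

Bolt shear: A_b = π(1)²/4 = 0.7854 in². φR_n = 0.75 × 68 × 0.7854 × 6 × 2 = 480.7 kips.
Bearing (0.5 in plate, F_u = 65 ksi): end bolts L_c = 2.125 − 1.125/2 = 1.5625, R_n = min(1.2×1.5625×0.5×65, 2.4×1×0.5×65) = 60.938 kips/bolt; interior L_c = 2.875 − 1.125 = 1.75, R_n = 68.25 kips/bolt. φR_n = 0.75 × (2×60.938 + 4×68.25) = 296.2 kips.
Tension rupture (net): A_n = (9.0625 − 2×1.1875)×0.5 = 3.3438 in² (U = 1.0, A_e = A_n). φR_n = 0.75 × 65 × 3.3438 = 163.0 kips.
Governing: min(480.7, 296.2, 163.0) = 163.0 kips → net-section rupture.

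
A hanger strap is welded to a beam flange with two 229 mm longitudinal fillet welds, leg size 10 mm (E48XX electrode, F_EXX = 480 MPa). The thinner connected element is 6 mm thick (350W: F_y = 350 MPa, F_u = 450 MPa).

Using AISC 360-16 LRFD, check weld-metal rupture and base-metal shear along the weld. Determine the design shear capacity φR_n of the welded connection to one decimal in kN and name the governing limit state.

Weld metal: throat = 0.707×10 = 7.07 mm, L = 2×229 = 458 mm. φR_n = 0.75 × 0.6 × 480 × 7.07 × 458 = 699.4 kN.
Base metal shear (6 mm plate): yield φR_n = 1.0×0.6×350×6×458 = 577.1 kN; rupture φR_n = 0.75×0.6×450×6×458 = 556.5 kN; take 556.5 kN (rupture).
Governing: min(699.4, 556.5) = 556.5 kN → base-metal shear.

556.5 kN (base-metal shear governs)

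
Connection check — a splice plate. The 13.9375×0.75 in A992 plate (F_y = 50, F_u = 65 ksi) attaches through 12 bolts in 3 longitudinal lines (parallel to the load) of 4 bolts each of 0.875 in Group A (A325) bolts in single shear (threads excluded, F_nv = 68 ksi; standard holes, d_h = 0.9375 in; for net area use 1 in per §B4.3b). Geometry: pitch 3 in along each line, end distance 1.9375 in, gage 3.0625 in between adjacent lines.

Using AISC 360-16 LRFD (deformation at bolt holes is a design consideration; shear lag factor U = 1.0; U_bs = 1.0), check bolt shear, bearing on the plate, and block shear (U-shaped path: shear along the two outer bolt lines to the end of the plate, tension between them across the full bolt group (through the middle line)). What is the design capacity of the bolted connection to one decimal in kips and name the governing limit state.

Bolt shear: A_b = π(0.875)²/4 = 0.60132 in². φR_n = 0.75 × 68 × 0.60132 × 12 × 1 = 368.0 kips.
Bearing (0.75 in plate, F_u = 65 ksi): end bolts L_c = 1.9375 − 0.9375/2 = 1.46875, R_n = min(1.2×1.46875×0.75×65, 2.4×0.875×0.75×65) = 85.922 kips/bolt; interior L_c = 3 − 0.9375 = 2.0625, R_n = 102.38 kips/bolt. φR_n = 0.75 × (3×85.922 + 9×102.38) = 884.4 kips.
Block shear: shear path 2×[1.9375+3×3] = 2×10.9375 in, A_gv = 16.406, A_nv = 2×(10.9375 − 3.5×1)×0.75 = 11.156 in²; tension across gage: (6.125 − 2×1)×0.75 = 3.0938 in². R_n = min(0.6×65×11.156, 0.6×50×16.406) + 1.0×65×3.0938 = min(435.08, 492.18) + 201.1 = 636.18 kips. φR_n = 0.75 × 636.18 = 477.1 kips.
Governing: min(368.0, 884.4, 477.1) = 368.0 kips → bolt shear.

368.0 kips (bolt shear governs)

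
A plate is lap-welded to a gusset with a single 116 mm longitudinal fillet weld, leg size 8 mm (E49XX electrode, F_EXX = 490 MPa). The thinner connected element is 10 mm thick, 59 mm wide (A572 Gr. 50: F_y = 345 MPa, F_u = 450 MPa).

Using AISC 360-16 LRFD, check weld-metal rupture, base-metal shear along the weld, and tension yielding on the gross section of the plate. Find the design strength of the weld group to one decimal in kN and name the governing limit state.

Weld metal: throat = 0.707×8 = 5.656 mm, L = 116 mm. φR_n = 0.75 × 0.6 × 490 × 5.656 × 116 = 144.7 kN.
Base metal shear (10 mm plate): yield φR_n = 1.0×0.6×345×10×116 = 240.1 kN; rupture φR_n = 0.75×0.6×450×10×116 = 234.9 kN; take 234.9 kN (rupture).
Tension yield (gross): A_g = 59×10 = 590 mm². φR_n = 0.90 × 345 × 590 = 183.2 kN.
Governing: min(144.7, 234.9, 183.2) = 144.7 kN → weld metal.

144.7 kN (weld metal governs)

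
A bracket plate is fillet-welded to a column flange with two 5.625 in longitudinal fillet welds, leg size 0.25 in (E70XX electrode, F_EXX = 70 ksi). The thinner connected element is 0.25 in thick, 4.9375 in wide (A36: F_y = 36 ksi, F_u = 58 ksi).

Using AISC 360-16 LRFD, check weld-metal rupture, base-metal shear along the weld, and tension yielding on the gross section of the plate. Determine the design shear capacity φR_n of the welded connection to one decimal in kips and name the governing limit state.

40.0 kips (gross-section yield governs)

Weld metal: throat = 0.707×0.25 = 0.17675 in, L = 2×5.625 = 11.25 in. φR_n = 0.75 × 0.6 × 70 × 0.17675 × 11.25 = 62.6 kips.
Base metal shear (0.25 in plate): yield φR_n = 1.0×0.6×36×0.25×11.25 = 60.8 kips; rupture φR_n = 0.75×0.6×58×0.25×11.25 = 73.4 kips; take 60.8 kips (yield).
Tension yield (gross): A_g = 4.9375×0.25 = 1.2344 in². φR_n = 0.90 × 36 × 1.2344 = 40.0 kips.
Governing: min(62.6, 60.8, 40.0) = 40.0 kips → gross-section yield.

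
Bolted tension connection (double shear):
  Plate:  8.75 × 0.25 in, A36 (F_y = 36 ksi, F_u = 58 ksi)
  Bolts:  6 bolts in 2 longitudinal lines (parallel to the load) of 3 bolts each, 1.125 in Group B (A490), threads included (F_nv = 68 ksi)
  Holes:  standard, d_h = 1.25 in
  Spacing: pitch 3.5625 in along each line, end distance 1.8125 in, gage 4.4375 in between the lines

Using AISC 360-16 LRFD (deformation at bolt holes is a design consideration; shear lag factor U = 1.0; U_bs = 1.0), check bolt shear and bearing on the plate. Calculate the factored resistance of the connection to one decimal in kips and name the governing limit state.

148.4 kips (bearing governs)

Bolt shear: A_b = π(1.125)²/4 = 0.99402 in². φR_n = 0.75 × 68 × 0.99402 × 6 × 2 = 608.3 kips.
Bearing (0.25 in plate, F_u = 58 ksi): end bolts L_c = 1.8125 − 1.25/2 = 1.1875, R_n = min(1.2×1.1875×0.25×58, 2.4×1.125×0.25×58) = 20.663 kips/bolt; interior L_c = 3.5625 − 1.25 = 2.3125, R_n = 39.15 kips/bolt. φR_n = 0.75 × (2×20.663 + 4×39.15) = 148.4 kips.
Governing: min(608.3, 148.4) = 148.4 kips → bearing.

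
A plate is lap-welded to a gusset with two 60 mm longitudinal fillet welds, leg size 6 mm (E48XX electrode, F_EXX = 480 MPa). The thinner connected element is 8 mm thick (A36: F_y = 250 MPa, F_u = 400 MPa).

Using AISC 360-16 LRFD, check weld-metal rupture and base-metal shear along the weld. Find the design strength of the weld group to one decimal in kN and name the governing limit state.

Weld metal: throat = 0.707×6 = 4.242 mm, L = 2×60 = 120 mm. φR_n = 0.75 × 0.6 × 480 × 4.242 × 120 = 110.0 kN.
Base metal shear (8 mm plate): yield φR_n = 1.0×0.6×250×8×120 = 144.0 kN; rupture φR_n = 0.75×0.6×400×8×120 = 172.8 kN; take 144.0 kN (yield).
Governing: min(110.0, 144.0) = 110.0 kN → weld metal.

110.0 kN (weld metal governs)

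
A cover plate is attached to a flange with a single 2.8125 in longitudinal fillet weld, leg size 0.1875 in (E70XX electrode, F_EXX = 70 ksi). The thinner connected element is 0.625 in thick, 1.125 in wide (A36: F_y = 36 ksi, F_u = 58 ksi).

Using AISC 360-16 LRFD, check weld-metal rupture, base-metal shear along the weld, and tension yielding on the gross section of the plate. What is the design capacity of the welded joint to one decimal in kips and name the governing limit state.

11.7 kips (weld metal governs)

Weld metal: throat = 0.707×0.1875 = 0.13256 in, L = 2.8125 in. φR_n = 0.75 × 0.6 × 70 × 0.13256 × 2.8125 = 11.7 kips.
Base metal shear (0.625 in plate): yield φR_n = 1.0×0.6×36×0.625×2.8125 = 38.0 kips; rupture φR_n = 0.75×0.6×58×0.625×2.8125 = 45.9 kips; take 38.0 kips (yield).
Tension yield (gross): A_g = 1.125×0.625 = 0.70313 in². φR_n = 0.90 × 36 × 0.70313 = 22.8 kips.
Governing: min(11.7, 38.0, 22.8) = 11.7 kips → weld metal.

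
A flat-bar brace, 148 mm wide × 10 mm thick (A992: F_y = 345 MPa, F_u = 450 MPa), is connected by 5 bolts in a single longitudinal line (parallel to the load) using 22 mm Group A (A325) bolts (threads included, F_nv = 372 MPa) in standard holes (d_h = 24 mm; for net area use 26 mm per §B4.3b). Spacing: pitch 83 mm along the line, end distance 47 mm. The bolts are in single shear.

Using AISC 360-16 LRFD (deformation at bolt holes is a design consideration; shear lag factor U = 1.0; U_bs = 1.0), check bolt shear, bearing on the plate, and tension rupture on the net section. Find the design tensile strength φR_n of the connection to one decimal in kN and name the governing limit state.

Bolt shear: A_b = π(22)²/4 = 380.13 mm². φR_n = 0.75 × 372 × 380.13 × 5 × 1 = 530.3 kN.
Bearing (10 mm plate, F_u = 450 MPa): end bolts L_c = 47 − 24/2 = 35, R_n = min(1.2×35×10×450, 2.4×22×10×450) = 189 kN/bolt; interior L_c = 83 − 24 = 59, R_n = 237.6 kN/bolt. φR_n = 0.75 × (1×189 + 4×237.6) = 854.6 kN.
Tension rupture (net): A_n = (148 − 1×26)×10 = 1220 mm² (U = 1.0, A_e = A_n). φR_n = 0.75 × 450 × 1220 = 411.8 kN.
Governing: min(530.3, 854.6, 411.8) = 411.8 kN → net-section rupture.

411.8 kN (net-section rupture governs)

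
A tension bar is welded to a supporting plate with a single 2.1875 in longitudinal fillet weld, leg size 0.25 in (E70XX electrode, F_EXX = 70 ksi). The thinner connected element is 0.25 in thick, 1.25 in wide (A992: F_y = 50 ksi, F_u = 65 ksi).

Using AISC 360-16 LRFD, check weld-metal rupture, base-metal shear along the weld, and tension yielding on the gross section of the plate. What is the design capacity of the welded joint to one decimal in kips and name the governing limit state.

Weld metal: throat = 0.707×0.25 = 0.17675 in, L = 2.1875 in. φR_n = 0.75 × 0.6 × 70 × 0.17675 × 2.1875 = 12.2 kips.
Base metal shear (0.25 in plate): yield φR_n = 1.0×0.6×50×0.25×2.1875 = 16.4 kips; rupture φR_n = 0.75×0.6×65×0.25×2.1875 = 16.0 kips; take 16.0 kips (rupture).
Tension yield (gross): A_g = 1.25×0.25 = 0.3125 in². φR_n = 0.90 × 50 × 0.3125 = 14.1 kips.
Governing: min(12.2, 16.0, 14.1) = 12.2 kips → weld metal.

12.2 kips (weld metal governs)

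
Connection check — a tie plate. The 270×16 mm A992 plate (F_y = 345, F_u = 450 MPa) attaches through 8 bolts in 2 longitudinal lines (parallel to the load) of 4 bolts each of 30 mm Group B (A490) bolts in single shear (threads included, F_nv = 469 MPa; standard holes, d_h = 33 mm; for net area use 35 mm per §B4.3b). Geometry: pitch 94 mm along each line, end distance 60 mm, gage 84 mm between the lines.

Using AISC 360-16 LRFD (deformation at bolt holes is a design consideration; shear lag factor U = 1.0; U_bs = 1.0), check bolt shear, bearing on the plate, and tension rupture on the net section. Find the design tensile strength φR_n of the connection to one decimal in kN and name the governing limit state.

1080.0 kN (net-section rupture governs)

Bolt shear: A_b = π(30)²/4 = 706.86 mm². φR_n = 0.75 × 469 × 706.86 × 8 × 1 = 1989.1 kN.
Bearing (16 mm plate, F_u = 450 MPa): end bolts L_c = 60 − 33/2 = 43.5, R_n = min(1.2×43.5×16×450, 2.4×30×16×450) = 375.84 kN/bolt; interior L_c = 94 − 33 = 61, R_n = 518.4 kN/bolt. φR_n = 0.75 × (2×375.84 + 6×518.4) = 2896.6 kN.
Tension rupture (net): A_n = (270 − 2×35)×16 = 3200 mm² (U = 1.0, A_e = A_n). φR_n = 0.75 × 450 × 3200 = 1080.0 kN.
Governing: min(1989.1, 2896.6, 1080.0) = 1080.0 kN → net-section rupture.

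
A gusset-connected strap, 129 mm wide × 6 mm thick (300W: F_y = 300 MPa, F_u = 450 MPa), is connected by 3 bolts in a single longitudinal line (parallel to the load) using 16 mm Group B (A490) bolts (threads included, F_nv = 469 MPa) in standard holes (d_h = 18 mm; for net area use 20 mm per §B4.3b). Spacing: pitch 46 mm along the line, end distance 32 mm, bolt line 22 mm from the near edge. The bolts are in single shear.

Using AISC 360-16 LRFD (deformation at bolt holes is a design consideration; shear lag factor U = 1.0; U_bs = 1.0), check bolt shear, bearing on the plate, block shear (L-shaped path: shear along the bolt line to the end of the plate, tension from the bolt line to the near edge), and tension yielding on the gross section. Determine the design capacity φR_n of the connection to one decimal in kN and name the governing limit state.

Bolt shear: A_b = π(16)²/4 = 201.06 mm². φR_n = 0.75 × 469 × 201.06 × 3 × 1 = 212.2 kN.
Bearing (6 mm plate, F_u = 450 MPa): end bolts L_c = 32 − 18/2 = 23, R_n = min(1.2×23×6×450, 2.4×16×6×450) = 74.52 kN/bolt; interior L_c = 46 − 18 = 28, R_n = 90.72 kN/bolt. φR_n = 0.75 × (1×74.52 + 2×90.72) = 192.0 kN.
Block shear: shear path 1×[32+2×46] = 1×124 mm, A_gv = 744, A_nv = 1×(124 − 2.5×20)×6 = 444 mm²; tension to near edge: (22 − 0.5×20)×6 = 72 mm². R_n = min(0.6×450×444, 0.6×300×744) + 1.0×450×72 = min(119.88, 133.92) + 32.4 = 152.28 kN. φR_n = 0.75 × 152.28 = 114.2 kN.
Tension yield (gross): A_g = 129×6 = 774 mm². φR_n = 0.90 × 300 × 774 = 209.0 kN.
Governing: min(212.2, 192.0, 114.2, 209.0) = 114.2 kN → block shear.

114.2 kN (block shear governs)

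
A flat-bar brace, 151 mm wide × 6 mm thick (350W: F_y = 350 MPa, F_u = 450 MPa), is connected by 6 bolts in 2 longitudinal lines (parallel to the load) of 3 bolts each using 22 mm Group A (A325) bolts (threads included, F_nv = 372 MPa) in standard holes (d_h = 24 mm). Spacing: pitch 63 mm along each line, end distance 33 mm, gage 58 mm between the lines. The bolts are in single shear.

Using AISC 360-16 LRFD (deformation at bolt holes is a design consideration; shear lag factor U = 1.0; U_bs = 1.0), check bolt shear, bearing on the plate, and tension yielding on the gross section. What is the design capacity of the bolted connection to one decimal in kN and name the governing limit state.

Bolt shear: A_b = π(22)²/4 = 380.13 mm². φR_n = 0.75 × 372 × 380.13 × 6 × 1 = 636.3 kN.
Bearing (6 mm plate, F_u = 450 MPa): end bolts L_c = 33 − 24/2 = 21, R_n = min(1.2×21×6×450, 2.4×22×6×450) = 68.04 kN/bolt; interior L_c = 63 − 24 = 39, R_n = 126.36 kN/bolt. φR_n = 0.75 × (2×68.04 + 4×126.36) = 481.1 kN.
Tension yield (gross): A_g = 151×6 = 906 mm². φR_n = 0.90 × 350 × 906 = 285.4 kN.
Governing: min(636.3, 481.1, 285.4) = 285.4 kN → gross-section yield.

285.4 kN (gross-section yield governs)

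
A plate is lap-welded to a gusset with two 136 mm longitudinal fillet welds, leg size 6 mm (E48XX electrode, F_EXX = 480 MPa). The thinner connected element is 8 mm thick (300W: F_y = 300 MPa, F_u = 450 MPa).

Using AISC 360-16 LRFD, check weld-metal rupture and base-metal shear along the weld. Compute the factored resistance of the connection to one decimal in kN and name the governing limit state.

249.2 kN (weld metal governs)

Weld metal: throat = 0.707×6 = 4.242 mm, L = 2×136 = 272 mm. φR_n = 0.75 × 0.6 × 480 × 4.242 × 272 = 249.2 kN.
Base metal shear (8 mm plate): yield φR_n = 1.0×0.6×300×8×272 = 391.7 kN; rupture φR_n = 0.75×0.6×450×8×272 = 440.6 kN; take 391.7 kN (yield).
Governing: min(249.2, 391.7) = 249.2 kN → weld metal.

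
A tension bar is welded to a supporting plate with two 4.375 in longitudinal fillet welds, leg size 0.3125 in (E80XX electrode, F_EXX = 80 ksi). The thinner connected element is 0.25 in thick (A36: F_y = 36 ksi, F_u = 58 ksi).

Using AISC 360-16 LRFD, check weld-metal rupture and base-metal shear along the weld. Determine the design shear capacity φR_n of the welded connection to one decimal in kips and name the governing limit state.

Weld metal: throat = 0.707×0.3125 = 0.22094 in, L = 2×4.375 = 8.75 in. φR_n = 0.75 × 0.6 × 80 × 0.22094 × 8.75 = 69.6 kips.
Base metal shear (0.25 in plate): yield φR_n = 1.0×0.6×36×0.25×8.75 = 47.3 kips; rupture φR_n = 0.75×0.6×58×0.25×8.75 = 57.1 kips; take 47.3 kips (yield).
Governing: min(69.6, 47.3) = 47.3 kips → base-metal shear.

47.3 kips (base-metal shear governs)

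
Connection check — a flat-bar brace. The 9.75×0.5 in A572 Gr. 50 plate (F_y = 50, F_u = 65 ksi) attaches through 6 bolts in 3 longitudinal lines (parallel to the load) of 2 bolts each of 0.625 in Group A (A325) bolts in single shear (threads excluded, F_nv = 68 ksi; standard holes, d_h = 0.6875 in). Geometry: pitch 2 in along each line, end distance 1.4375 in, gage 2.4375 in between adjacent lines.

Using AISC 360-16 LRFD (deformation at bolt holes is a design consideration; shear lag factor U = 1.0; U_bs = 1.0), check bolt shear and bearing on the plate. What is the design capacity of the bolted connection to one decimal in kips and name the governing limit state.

Bolt shear: A_b = π(0.625)²/4 = 0.3068 in². φR_n = 0.75 × 68 × 0.3068 × 6 × 1 = 93.9 kips.
Bearing (0.5 in plate, F_u = 65 ksi): end bolts L_c = 1.4375 − 0.6875/2 = 1.09375, R_n = min(1.2×1.09375×0.5×65, 2.4×0.625×0.5×65) = 42.656 kips/bolt; interior L_c = 2 − 0.6875 = 1.3125, R_n = 48.75 kips/bolt. φR_n = 0.75 × (3×42.656 + 3×48.75) = 205.7 kips.
Governing: min(93.9, 205.7) = 93.9 kips → bolt shear.

93.9 kips (bolt shear governs)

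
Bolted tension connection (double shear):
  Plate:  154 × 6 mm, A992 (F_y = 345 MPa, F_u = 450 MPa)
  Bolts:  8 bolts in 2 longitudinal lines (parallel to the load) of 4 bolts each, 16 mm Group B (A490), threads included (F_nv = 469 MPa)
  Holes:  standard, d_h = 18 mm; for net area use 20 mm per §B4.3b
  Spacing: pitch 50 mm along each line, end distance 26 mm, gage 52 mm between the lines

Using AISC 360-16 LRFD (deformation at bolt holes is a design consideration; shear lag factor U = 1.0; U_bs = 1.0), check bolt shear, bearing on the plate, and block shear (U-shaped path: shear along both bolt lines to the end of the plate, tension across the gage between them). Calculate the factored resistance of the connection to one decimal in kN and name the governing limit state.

322.4 kN (block shear governs)

Bolt shear: A_b = π(16)²/4 = 201.06 mm². φR_n = 0.75 × 469 × 201.06 × 8 × 2 = 1131.6 kN.
Bearing (6 mm plate, F_u = 450 MPa): end bolts L_c = 26 − 18/2 = 17, R_n = min(1.2×17×6×450, 2.4×16×6×450) = 55.08 kN/bolt; interior L_c = 50 − 18 = 32, R_n = 103.68 kN/bolt. φR_n = 0.75 × (2×55.08 + 6×103.68) = 549.2 kN.
Block shear: shear path 2×[26+3×50] = 2×176 mm, A_gv = 2112, A_nv = 2×(176 − 3.5×20)×6 = 1272 mm²; tension across gage: (52 − 1×20)×6 = 192 mm². R_n = min(0.6×450×1272, 0.6×345×2112) + 1.0×450×192 = min(343.44, 437.18) + 86.4 = 429.84 kN. φR_n = 0.75 × 429.84 = 322.4 kN.
Governing: min(1131.6, 549.2, 322.4) = 322.4 kN → block shear.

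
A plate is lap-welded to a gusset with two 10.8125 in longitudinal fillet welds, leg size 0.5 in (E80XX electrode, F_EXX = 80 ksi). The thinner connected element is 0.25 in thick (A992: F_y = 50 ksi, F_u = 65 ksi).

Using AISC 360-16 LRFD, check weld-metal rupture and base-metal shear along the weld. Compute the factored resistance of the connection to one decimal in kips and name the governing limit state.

158.1 kips (base-metal shear governs)

Weld metal: throat = 0.707×0.5 = 0.3535 in, L = 2×10.8125 = 21.625 in. φR_n = 0.75 × 0.6 × 80 × 0.3535 × 21.625 = 275.2 kips.
Base metal shear (0.25 in plate): yield φR_n = 1.0×0.6×50×0.25×21.625 = 162.2 kips; rupture φR_n = 0.75×0.6×65×0.25×21.625 = 158.1 kips; take 158.1 kips (rupture).
Governing: min(275.2, 158.1) = 158.1 kips → base-metal shear.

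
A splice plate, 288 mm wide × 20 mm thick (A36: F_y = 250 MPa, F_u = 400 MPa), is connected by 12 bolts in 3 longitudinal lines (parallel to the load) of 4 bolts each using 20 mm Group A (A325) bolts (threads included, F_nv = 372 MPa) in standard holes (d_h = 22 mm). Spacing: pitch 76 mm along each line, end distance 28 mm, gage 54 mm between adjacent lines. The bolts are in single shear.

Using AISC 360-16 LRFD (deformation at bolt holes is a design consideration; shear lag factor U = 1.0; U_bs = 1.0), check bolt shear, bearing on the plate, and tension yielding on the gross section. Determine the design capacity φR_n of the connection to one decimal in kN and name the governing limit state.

Bolt shear: A_b = π(20)²/4 = 314.16 mm². φR_n = 0.75 × 372 × 314.16 × 12 × 1 = 1051.8 kN.
Bearing (20 mm plate, F_u = 400 MPa): end bolts L_c = 28 − 22/2 = 17, R_n = min(1.2×17×20×400, 2.4×20×20×400) = 163.2 kN/bolt; interior L_c = 76 − 22 = 54, R_n = 384 kN/bolt. φR_n = 0.75 × (3×163.2 + 9×384) = 2959.2 kN.
Tension yield (gross): A_g = 288×20 = 5760 mm². φR_n = 0.90 × 250 × 5760 = 1296.0 kN.
Governing: min(1051.8, 2959.2, 1296.0) = 1051.8 kN → bolt shear.

1051.8 kN (bolt shear governs)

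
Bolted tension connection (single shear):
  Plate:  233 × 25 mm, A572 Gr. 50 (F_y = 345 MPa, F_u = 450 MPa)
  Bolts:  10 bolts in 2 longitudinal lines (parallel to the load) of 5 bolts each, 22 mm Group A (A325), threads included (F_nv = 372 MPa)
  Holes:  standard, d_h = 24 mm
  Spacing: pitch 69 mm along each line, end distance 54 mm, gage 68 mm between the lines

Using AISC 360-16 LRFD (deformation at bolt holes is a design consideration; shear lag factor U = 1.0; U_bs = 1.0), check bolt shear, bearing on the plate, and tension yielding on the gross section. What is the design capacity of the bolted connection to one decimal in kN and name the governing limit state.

1060.6 kN (bolt shear governs)

Bolt shear: A_b = π(22)²/4 = 380.13 mm². φR_n = 0.75 × 372 × 380.13 × 10 × 1 = 1060.6 kN.
Bearing (25 mm plate, F_u = 450 MPa): end bolts L_c = 54 − 24/2 = 42, R_n = min(1.2×42×25×450, 2.4×22×25×450) = 567 kN/bolt; interior L_c = 69 − 24 = 45, R_n = 594 kN/bolt. φR_n = 0.75 × (2×567 + 8×594) = 4414.5 kN.
Tension yield (gross): A_g = 233×25 = 5825 mm². φR_n = 0.90 × 345 × 5825 = 1808.7 kN.
Governing: min(1060.6, 4414.5, 1808.7) = 1060.6 kN → bolt shear.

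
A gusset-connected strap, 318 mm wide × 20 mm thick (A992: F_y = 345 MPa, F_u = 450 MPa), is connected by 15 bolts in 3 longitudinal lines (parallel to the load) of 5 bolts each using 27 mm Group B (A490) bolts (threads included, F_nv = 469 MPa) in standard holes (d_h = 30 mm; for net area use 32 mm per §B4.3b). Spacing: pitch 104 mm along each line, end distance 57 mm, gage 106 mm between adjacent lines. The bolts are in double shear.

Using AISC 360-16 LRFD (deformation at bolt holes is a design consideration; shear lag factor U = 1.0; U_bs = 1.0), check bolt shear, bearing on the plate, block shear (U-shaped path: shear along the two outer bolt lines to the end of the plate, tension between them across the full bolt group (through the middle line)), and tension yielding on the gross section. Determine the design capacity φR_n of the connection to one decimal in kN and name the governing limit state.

1974.8 kN (gross-section yield governs)

Bolt shear: A_b = π(27)²/4 = 572.56 mm². φR_n = 0.75 × 469 × 572.56 × 15 × 2 = 6041.9 kN.
Bearing (20 mm plate, F_u = 450 MPa): end bolts L_c = 57 − 30/2 = 42, R_n = min(1.2×42×20×450, 2.4×27×20×450) = 453.6 kN/bolt; interior L_c = 104 − 30 = 74, R_n = 583.2 kN/bolt. φR_n = 0.75 × (3×453.6 + 12×583.2) = 6269.4 kN.
Block shear: shear path 2×[57+4×104] = 2×473 mm, A_gv = 18920, A_nv = 2×(473 − 4.5×32)×20 = 13160 mm²; tension across gage: (212 − 2×32)×20 = 2960 mm². R_n = min(0.6×450×13160, 0.6×345×18920) + 1.0×450×2960 = min(3553.2, 3916.4) + 1332 = 4885.2 kN. φR_n = 0.75 × 4885.2 = 3663.9 kN.
Tension yield (gross): A_g = 318×20 = 6360 mm². φR_n = 0.90 × 345 × 6360 = 1974.8 kN.
Governing: min(6041.9, 6269.4, 3663.9, 1974.8) = 1974.8 kN → gross-section yield.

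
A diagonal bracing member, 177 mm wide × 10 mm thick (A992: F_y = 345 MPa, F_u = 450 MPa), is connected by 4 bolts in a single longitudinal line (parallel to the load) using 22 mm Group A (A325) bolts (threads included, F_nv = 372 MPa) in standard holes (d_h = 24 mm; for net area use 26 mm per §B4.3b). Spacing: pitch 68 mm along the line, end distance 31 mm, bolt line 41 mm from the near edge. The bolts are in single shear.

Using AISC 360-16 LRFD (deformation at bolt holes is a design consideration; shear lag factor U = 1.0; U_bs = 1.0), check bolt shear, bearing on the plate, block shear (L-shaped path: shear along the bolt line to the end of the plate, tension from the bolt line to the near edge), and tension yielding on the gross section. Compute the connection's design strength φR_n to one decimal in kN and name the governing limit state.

Bolt shear: A_b = π(22)²/4 = 380.13 mm². φR_n = 0.75 × 372 × 380.13 × 4 × 1 = 424.2 kN.
Bearing (10 mm plate, F_u = 450 MPa): end bolts L_c = 31 − 24/2 = 19, R_n = min(1.2×19×10×450, 2.4×22×10×450) = 102.6 kN/bolt; interior L_c = 68 − 24 = 44, R_n = 237.6 kN/bolt. φR_n = 0.75 × (1×102.6 + 3×237.6) = 611.6 kN.
Block shear: shear path 1×[31+3×68] = 1×235 mm, A_gv = 2350, A_nv = 1×(235 − 3.5×26)×10 = 1440 mm²; tension to near edge: (41 − 0.5×26)×10 = 280 mm². R_n = min(0.6×450×1440, 0.6×345×2350) + 1.0×450×280 = min(388.8, 486.45) + 126 = 514.8 kN. φR_n = 0.75 × 514.8 = 386.1 kN.
Tension yield (gross): A_g = 177×10 = 1770 mm². φR_n = 0.90 × 345 × 1770 = 549.6 kN.
Governing: min(424.2, 611.6, 386.1, 549.6) = 386.1 kN → block shear.

386.1 kN (block shear governs)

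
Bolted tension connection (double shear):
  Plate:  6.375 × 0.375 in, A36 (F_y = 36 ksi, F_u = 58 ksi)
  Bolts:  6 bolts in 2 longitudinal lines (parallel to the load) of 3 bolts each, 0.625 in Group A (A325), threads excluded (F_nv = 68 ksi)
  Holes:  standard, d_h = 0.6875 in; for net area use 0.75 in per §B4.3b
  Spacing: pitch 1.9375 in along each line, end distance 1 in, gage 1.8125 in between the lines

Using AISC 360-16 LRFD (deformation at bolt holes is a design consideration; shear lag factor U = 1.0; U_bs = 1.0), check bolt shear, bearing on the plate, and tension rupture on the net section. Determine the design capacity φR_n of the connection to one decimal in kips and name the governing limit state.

Bolt shear: A_b = π(0.625)²/4 = 0.3068 in². φR_n = 0.75 × 68 × 0.3068 × 6 × 2 = 187.8 kips.
Bearing (0.375 in plate, F_u = 58 ksi): end bolts L_c = 1 − 0.6875/2 = 0.65625, R_n = min(1.2×0.65625×0.375×58, 2.4×0.625×0.375×58) = 17.128 kips/bolt; interior L_c = 1.9375 − 0.6875 = 1.25, R_n = 32.625 kips/bolt. φR_n = 0.75 × (2×17.128 + 4×32.625) = 123.6 kips.
Tension rupture (net): A_n = (6.375 − 2×0.75)×0.375 = 1.8281 in² (U = 1.0, A_e = A_n). φR_n = 0.75 × 58 × 1.8281 = 79.5 kips.
Governing: min(187.8, 123.6, 79.5) = 79.5 kips → net-section rupture.

79.5 kips (net-section rupture governs)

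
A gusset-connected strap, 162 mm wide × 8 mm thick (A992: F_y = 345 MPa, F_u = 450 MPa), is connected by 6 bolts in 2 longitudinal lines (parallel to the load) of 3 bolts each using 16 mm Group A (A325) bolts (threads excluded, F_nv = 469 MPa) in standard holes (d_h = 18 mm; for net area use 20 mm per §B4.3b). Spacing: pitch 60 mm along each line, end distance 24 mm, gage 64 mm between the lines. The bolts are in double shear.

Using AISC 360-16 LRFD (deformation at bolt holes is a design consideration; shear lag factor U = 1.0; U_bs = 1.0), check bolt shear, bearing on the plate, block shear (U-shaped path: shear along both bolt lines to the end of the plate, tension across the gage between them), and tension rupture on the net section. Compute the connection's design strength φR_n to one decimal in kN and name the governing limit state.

Bolt shear: A_b = π(16)²/4 = 201.06 mm². φR_n = 0.75 × 469 × 201.06 × 6 × 2 = 848.7 kN.
Bearing (8 mm plate, F_u = 450 MPa): end bolts L_c = 24 − 18/2 = 15, R_n = min(1.2×15×8×450, 2.4×16×8×450) = 64.8 kN/bolt; interior L_c = 60 − 18 = 42, R_n = 138.24 kN/bolt. φR_n = 0.75 × (2×64.8 + 4×138.24) = 511.9 kN.
Block shear: shear path 2×[24+2×60] = 2×144 mm, A_gv = 2304, A_nv = 2×(144 − 2.5×20)×8 = 1504 mm²; tension across gage: (64 − 1×20)×8 = 352 mm². R_n = min(0.6×450×1504, 0.6×345×2304) + 1.0×450×352 = min(406.08, 476.93) + 158.4 = 564.48 kN. φR_n = 0.75 × 564.48 = 423.4 kN.
Tension rupture (net): A_n = (162 − 2×20)×8 = 976 mm² (U = 1.0, A_e = A_n). φR_n = 0.75 × 450 × 976 = 329.4 kN.
Governing: min(848.7, 511.9, 423.4, 329.4) = 329.4 kN → net-section rupture.

329.4 kN (net-section rupture governs)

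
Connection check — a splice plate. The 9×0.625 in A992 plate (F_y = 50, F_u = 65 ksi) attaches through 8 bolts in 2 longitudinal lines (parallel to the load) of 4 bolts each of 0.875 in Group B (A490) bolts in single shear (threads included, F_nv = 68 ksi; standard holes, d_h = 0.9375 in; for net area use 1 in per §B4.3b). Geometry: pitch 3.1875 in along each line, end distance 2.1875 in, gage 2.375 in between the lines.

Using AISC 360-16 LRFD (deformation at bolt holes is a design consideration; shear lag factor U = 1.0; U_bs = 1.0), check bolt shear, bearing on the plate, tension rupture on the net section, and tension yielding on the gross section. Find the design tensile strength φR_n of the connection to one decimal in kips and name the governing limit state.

213.3 kips (net-section rupture governs)

Bolt shear: A_b = π(0.875)²/4 = 0.60132 in². φR_n = 0.75 × 68 × 0.60132 × 8 × 1 = 245.3 kips.
Bearing (0.625 in plate, F_u = 65 ksi): end bolts L_c = 2.1875 − 0.9375/2 = 1.71875, R_n = min(1.2×1.71875×0.625×65, 2.4×0.875×0.625×65) = 83.789 kips/bolt; interior L_c = 3.1875 − 0.9375 = 2.25, R_n = 85.313 kips/bolt. φR_n = 0.75 × (2×83.789 + 6×85.313) = 509.6 kips.
Tension rupture (net): A_n = (9 − 2×1)×0.625 = 4.375 in² (U = 1.0, A_e = A_n). φR_n = 0.75 × 65 × 4.375 = 213.3 kips.
Tension yield (gross): A_g = 9×0.625 = 5.625 in². φR_n = 0.90 × 50 × 5.625 = 253.1 kips.
Governing: min(245.3, 509.6, 213.3, 253.1) = 213.3 kips → net-section rupture.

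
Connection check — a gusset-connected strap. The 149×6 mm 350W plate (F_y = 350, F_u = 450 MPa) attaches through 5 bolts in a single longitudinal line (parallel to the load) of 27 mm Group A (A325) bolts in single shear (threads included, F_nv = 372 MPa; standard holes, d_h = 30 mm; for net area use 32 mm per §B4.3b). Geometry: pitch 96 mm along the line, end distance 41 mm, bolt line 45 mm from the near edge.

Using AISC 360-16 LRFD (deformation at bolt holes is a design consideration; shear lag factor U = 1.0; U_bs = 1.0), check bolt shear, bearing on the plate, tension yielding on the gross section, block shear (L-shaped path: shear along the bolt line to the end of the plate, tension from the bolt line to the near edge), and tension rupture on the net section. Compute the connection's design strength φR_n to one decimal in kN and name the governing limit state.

236.9 kN (net-section rupture governs)

Bolt shear: A_b = π(27)²/4 = 572.56 mm². φR_n = 0.75 × 372 × 572.56 × 5 × 1 = 798.7 kN.
Bearing (6 mm plate, F_u = 450 MPa): end bolts L_c = 41 − 30/2 = 26, R_n = min(1.2×26×6×450, 2.4×27×6×450) = 84.24 kN/bolt; interior L_c = 96 − 30 = 66, R_n = 174.96 kN/bolt. φR_n = 0.75 × (1×84.24 + 4×174.96) = 588.1 kN.
Tension yield (gross): A_g = 149×6 = 894 mm². φR_n = 0.90 × 350 × 894 = 281.6 kN.
Block shear: shear path 1×[41+4×96] = 1×425 mm, A_gv = 2550, A_nv = 1×(425 − 4.5×32)×6 = 1686 mm²; tension to near edge: (45 − 0.5×32)×6 = 174 mm². R_n = min(0.6×450×1686, 0.6×350×2550) + 1.0×450×174 = min(455.22, 535.5) + 78.3 = 533.52 kN. φR_n = 0.75 × 533.52 = 400.1 kN.
Tension rupture (net): A_n = (149 − 1×32)×6 = 702 mm² (U = 1.0, A_e = A_n). φR_n = 0.75 × 450 × 702 = 236.9 kN.
Governing: min(798.7, 588.1, 281.6, 400.1, 236.9) = 236.9 kN → net-section rupture.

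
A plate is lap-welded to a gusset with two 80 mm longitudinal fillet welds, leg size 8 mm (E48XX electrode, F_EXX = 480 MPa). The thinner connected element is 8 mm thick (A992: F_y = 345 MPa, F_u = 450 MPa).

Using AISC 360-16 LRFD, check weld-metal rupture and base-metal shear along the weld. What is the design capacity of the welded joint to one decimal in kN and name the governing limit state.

195.5 kN (weld metal governs)

Weld metal: throat = 0.707×8 = 5.656 mm, L = 2×80 = 160 mm. φR_n = 0.75 × 0.6 × 480 × 5.656 × 160 = 195.5 kN.
Base metal shear (8 mm plate): yield φR_n = 1.0×0.6×345×8×160 = 265.0 kN; rupture φR_n = 0.75×0.6×450×8×160 = 259.2 kN; take 259.2 kN (rupture).
Governing: min(195.5, 259.2) = 195.5 kN → weld metal.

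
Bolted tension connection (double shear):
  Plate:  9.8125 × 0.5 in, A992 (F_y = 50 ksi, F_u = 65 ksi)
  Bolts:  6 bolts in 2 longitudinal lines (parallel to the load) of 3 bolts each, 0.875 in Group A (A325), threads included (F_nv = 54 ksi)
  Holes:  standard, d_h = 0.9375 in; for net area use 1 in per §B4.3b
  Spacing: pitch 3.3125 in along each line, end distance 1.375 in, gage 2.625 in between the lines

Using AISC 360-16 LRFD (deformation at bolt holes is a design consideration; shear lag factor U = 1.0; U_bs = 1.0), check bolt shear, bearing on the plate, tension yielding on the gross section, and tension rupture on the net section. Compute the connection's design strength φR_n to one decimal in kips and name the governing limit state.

190.4 kips (net-section rupture governs)

Bolt shear: A_b = π(0.875)²/4 = 0.60132 in². φR_n = 0.75 × 54 × 0.60132 × 6 × 2 = 292.2 kips.
Bearing (0.5 in plate, F_u = 65 ksi): end bolts L_c = 1.375 − 0.9375/2 = 0.90625, R_n = min(1.2×0.90625×0.5×65, 2.4×0.875×0.5×65) = 35.344 kips/bolt; interior L_c = 3.3125 − 0.9375 = 2.375, R_n = 68.25 kips/bolt. φR_n = 0.75 × (2×35.344 + 4×68.25) = 257.8 kips.
Tension yield (gross): A_g = 9.8125×0.5 = 4.9063 in². φR_n = 0.90 × 50 × 4.9063 = 220.8 kips.
Tension rupture (net): A_n = (9.8125 − 2×1)×0.5 = 3.9063 in² (U = 1.0, A_e = A_n). φR_n = 0.75 × 65 × 3.9063 = 190.4 kips.
Governing: min(292.2, 257.8, 220.8, 190.4) = 190.4 kips → net-section rupture.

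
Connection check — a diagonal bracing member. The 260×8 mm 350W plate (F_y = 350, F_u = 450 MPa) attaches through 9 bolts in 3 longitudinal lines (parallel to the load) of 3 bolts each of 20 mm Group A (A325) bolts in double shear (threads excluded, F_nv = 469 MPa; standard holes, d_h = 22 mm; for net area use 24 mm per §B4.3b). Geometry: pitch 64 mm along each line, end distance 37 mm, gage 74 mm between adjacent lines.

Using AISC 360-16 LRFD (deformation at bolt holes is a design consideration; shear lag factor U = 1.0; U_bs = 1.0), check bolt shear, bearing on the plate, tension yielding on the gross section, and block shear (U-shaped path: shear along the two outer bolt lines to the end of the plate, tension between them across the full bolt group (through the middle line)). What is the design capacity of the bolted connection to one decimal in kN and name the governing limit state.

Bolt shear: A_b = π(20)²/4 = 314.16 mm². φR_n = 0.75 × 469 × 314.16 × 9 × 2 = 1989.1 kN.
Bearing (8 mm plate, F_u = 450 MPa): end bolts L_c = 37 − 22/2 = 26, R_n = min(1.2×26×8×450, 2.4×20×8×450) = 112.32 kN/bolt; interior L_c = 64 − 22 = 42, R_n = 172.8 kN/bolt. φR_n = 0.75 × (3×112.32 + 6×172.8) = 1030.3 kN.
Tension yield (gross): A_g = 260×8 = 2080 mm². φR_n = 0.90 × 350 × 2080 = 655.2 kN.
Block shear: shear path 2×[37+2×64] = 2×165 mm, A_gv = 2640, A_nv = 2×(165 − 2.5×24)×8 = 1680 mm²; tension across gage: (148 − 2×24)×8 = 800 mm². R_n = min(0.6×450×1680, 0.6×350×2640) + 1.0×450×800 = min(453.6, 554.4) + 360 = 813.6 kN. φR_n = 0.75 × 813.6 = 610.2 kN.
Governing: min(1989.1, 1030.3, 655.2, 610.2) = 610.2 kN → block shear.

610.2 kN (block shear governs)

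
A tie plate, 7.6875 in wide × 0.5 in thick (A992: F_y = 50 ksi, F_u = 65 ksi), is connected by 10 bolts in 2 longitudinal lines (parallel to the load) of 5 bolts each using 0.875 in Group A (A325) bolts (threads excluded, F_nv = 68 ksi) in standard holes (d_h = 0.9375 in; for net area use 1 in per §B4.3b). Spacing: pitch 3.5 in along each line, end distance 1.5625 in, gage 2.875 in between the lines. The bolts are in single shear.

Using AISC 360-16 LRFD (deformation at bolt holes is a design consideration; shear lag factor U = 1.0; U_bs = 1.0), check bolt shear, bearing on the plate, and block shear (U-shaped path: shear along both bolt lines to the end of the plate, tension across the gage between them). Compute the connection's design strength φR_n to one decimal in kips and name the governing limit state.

Bolt shear: A_b = π(0.875)²/4 = 0.60132 in². φR_n = 0.75 × 68 × 0.60132 × 10 × 1 = 306.7 kips.
Bearing (0.5 in plate, F_u = 65 ksi): end bolts L_c = 1.5625 − 0.9375/2 = 1.09375, R_n = min(1.2×1.09375×0.5×65, 2.4×0.875×0.5×65) = 42.656 kips/bolt; interior L_c = 3.5 − 0.9375 = 2.5625, R_n = 68.25 kips/bolt. φR_n = 0.75 × (2×42.656 + 8×68.25) = 473.5 kips.
Block shear: shear path 2×[1.5625+4×3.5] = 2×15.5625 in, A_gv = 15.563, A_nv = 2×(15.5625 − 4.5×1)×0.5 = 11.063 in²; tension across gage: (2.875 − 1×1)×0.5 = 0.9375 in². R_n = min(0.6×65×11.063, 0.6×50×15.563) + 1.0×65×0.9375 = min(431.46, 466.89) + 60.938 = 492.4 kips. φR_n = 0.75 × 492.4 = 369.3 kips.
Governing: min(306.7, 473.5, 369.3) = 306.7 kips → bolt shear.

306.7 kips (bolt shear governs)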